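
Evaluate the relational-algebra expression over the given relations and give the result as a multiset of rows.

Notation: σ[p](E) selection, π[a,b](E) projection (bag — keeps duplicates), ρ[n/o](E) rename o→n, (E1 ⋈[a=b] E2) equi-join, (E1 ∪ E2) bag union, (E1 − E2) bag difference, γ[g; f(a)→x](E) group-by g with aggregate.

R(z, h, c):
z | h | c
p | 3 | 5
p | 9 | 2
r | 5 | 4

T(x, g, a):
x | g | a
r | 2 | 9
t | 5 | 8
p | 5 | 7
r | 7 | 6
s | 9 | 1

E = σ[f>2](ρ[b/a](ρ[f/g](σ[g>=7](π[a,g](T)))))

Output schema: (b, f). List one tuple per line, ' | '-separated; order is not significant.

Stepwise |·|:
  T → 5
  π[a,g](T) → 5
  σ[g>=7](π[a,g](T)) → 2
  ρ[f/g](σ[g>=7](π[a,g](T))) → 2
  ρ[b/a](ρ[f/g](σ[g>=7](π[a,g](T)))) → 2
  σ[f>2](ρ[b/a](ρ[f/g](σ[g>=7](π[a,g](T))))) → 2

== RESULT ==
b | f
1 | 9
6 | 7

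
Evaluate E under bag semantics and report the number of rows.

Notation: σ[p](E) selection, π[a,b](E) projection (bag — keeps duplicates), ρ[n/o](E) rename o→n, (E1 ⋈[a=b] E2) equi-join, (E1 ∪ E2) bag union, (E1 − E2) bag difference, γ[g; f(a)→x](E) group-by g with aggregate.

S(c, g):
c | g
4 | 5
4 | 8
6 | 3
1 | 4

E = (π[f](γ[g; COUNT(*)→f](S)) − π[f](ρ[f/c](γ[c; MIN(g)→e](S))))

Row counts bottom-up:
  S → 4
  γ[g; COUNT(*)→f](S) → 4
  π[f](γ[g; COUNT(*)→f](S)) → 4
  S → 4
  γ[c; MIN(g)→e](S) → 3
  ρ[f/c](γ[c; MIN(g)→e](S)) → 3
  π[f](ρ[f/c](γ[c; MIN(g)→e](S))) → 3
  (π[f](γ[g; COUNT(*)→f](S)) − π[f](ρ[f/c](γ[c; MIN(g)→e](S)))) → 3

|E| = 3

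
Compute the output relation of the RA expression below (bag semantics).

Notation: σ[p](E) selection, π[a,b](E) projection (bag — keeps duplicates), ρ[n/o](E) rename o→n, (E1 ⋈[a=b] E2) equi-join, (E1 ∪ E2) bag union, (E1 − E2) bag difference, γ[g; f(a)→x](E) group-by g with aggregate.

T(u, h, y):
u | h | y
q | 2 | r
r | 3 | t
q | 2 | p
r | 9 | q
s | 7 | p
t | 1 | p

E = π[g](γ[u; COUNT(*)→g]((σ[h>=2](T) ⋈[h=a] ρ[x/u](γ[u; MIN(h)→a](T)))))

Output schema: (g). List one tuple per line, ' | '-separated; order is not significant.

Per-node cardinality:
  T → 6
  σ[h>=2](T) → 5
  T → 6
  γ[u; MIN(h)→a](T) → 4
  ρ[x/u](γ[u; MIN(h)→a](T)) → 4
  (σ[h>=2](T) ⋈[h=a] ρ[x/u](γ[u; MIN(h)→a](T))) → 4
  γ[u; COUNT(*)→g]((σ[h>=2](T) ⋈[h=a] ρ[x/u](γ[u; MIN(h)→a](T)))) → 3
  π[g](γ[u; COUNT(*)→g]((σ[h>=2](T) ⋈[h=a] ρ[x/u](γ[u; MIN(h)→a](T))))) → 3

== RESULT ==
g
1
1
2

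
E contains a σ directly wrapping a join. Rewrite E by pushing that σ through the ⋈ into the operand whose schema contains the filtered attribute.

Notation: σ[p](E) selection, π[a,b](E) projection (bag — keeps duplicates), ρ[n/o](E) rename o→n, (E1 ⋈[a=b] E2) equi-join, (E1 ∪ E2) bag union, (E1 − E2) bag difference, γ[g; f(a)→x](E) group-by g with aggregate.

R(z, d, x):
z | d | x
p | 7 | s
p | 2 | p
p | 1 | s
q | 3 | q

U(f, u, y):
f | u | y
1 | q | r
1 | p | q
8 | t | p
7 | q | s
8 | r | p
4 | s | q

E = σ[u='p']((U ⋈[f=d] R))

σ filters on u, owned by the left side.
E' = (σ[u='p'](U) ⋈[f=d] R)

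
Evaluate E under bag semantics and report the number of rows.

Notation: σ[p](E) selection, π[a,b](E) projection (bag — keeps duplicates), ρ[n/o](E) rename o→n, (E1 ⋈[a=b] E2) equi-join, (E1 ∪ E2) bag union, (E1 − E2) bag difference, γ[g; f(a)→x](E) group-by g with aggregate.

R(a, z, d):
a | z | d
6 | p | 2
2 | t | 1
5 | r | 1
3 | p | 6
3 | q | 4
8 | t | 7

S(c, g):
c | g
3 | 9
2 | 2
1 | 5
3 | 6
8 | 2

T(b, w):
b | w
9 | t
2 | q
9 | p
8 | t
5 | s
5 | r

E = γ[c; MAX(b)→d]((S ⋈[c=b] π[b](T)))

Subexpression sizes:
  S → 5
  T → 6
  π[b](T) → 6
  (S ⋈[c=b] π[b](T)) → 2
  γ[c; MAX(b)→d]((S ⋈[c=b] π[b](T))) → 2

|E| = 2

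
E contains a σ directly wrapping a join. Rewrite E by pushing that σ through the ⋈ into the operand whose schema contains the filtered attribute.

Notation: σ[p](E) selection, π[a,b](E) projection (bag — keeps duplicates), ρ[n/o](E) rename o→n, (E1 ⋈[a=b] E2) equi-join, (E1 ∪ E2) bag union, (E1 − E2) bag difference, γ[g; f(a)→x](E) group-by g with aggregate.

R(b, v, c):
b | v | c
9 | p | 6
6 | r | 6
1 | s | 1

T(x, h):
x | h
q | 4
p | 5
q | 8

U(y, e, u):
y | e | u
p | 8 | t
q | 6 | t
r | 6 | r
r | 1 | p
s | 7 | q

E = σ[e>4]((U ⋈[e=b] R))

σ filters on e, owned by the left side.
E' = (σ[e>4](U) ⋈[e=b] R)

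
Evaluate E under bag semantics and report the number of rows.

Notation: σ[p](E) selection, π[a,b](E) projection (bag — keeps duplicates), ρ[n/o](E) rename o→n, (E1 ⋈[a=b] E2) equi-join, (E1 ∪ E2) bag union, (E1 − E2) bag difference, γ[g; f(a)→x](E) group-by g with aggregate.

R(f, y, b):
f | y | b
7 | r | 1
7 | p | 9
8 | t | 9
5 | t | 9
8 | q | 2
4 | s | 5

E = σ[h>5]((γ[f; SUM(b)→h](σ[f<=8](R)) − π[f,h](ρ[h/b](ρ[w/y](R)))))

Subexpression sizes:
  R → 6
  σ[f<=8](R) → 6
  γ[f; SUM(b)→h](σ[f<=8](R)) → 4
  R → 6
  ρ[w/y](R) → 6
  ρ[h/b](ρ[w/y](R)) → 6
  π[f,h](ρ[h/b](ρ[w/y](R))) → 6
  (γ[f; SUM(b)→h](σ[f<=8](R)) − π[f,h](ρ[h/b](ρ[w/y](R)))) → 2
  σ[h>5]((γ[f; SUM(b)→h](σ[f<=8](R)) − π[f,h](ρ[h/b](ρ[w/y](R))))) → 2

|E| = 2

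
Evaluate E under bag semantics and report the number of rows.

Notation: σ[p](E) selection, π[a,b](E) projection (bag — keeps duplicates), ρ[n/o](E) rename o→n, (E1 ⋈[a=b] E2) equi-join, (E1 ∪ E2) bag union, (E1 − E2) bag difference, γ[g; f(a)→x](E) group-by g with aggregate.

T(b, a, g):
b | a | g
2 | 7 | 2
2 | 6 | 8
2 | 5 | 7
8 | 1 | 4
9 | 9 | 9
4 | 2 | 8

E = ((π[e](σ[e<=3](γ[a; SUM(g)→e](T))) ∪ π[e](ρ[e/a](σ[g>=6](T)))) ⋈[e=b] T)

Subexpression sizes:
  T → 6
  γ[a; SUM(g)→e](T) → 6
  σ[e<=3](γ[a; SUM(g)→e](T)) → 1
  π[e](σ[e<=3](γ[a; SUM(g)→e](T))) → 1
  T → 6
  σ[g>=6](T) → 4
  ρ[e/a](σ[g>=6](T)) → 4
  π[e](ρ[e/a](σ[g>=6](T))) → 4
  (π[e](σ[e<=3](γ[a; SUM(g)→e](T))) ∪ π[e](ρ[e/a](σ[g>=6](T)))) → 5
  T → 6
  ((π[e](σ[e<=3](γ[a; SUM(g)→e](T))) ∪ π[e](ρ[e/a](σ[g>=6](T)))) ⋈[e=b] T) → 7

|E| = 7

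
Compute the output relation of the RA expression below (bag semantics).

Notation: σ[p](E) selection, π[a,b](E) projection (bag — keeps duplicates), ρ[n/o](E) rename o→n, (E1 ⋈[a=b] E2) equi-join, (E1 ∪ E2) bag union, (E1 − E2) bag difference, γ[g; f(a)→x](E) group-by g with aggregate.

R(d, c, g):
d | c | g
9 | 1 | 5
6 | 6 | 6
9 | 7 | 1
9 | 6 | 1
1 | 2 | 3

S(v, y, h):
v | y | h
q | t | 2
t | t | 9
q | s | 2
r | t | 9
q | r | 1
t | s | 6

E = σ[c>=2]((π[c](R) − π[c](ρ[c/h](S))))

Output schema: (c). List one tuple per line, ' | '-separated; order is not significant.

Subexpression sizes:
  R → 5
  π[c](R) → 5
  S → 6
  ρ[c/h](S) → 6
  π[c](ρ[c/h](S)) → 6
  (π[c](R) − π[c](ρ[c/h](S))) → 2
  σ[c>=2]((π[c](R) − π[c](ρ[c/h](S)))) → 2

== RESULT ==
c
6
7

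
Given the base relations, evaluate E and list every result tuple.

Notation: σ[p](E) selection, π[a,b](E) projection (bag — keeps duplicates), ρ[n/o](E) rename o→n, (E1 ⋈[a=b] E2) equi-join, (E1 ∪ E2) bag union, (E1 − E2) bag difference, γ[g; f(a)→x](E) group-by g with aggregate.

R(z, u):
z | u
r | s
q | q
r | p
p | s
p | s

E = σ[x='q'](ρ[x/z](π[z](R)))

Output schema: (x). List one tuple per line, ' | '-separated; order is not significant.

Subexpression sizes:
  R → 5
  π[z](R) → 5
  ρ[x/z](π[z](R)) → 5
  σ[x='q'](ρ[x/z](π[z](R))) → 1

== RESULT ==
x
q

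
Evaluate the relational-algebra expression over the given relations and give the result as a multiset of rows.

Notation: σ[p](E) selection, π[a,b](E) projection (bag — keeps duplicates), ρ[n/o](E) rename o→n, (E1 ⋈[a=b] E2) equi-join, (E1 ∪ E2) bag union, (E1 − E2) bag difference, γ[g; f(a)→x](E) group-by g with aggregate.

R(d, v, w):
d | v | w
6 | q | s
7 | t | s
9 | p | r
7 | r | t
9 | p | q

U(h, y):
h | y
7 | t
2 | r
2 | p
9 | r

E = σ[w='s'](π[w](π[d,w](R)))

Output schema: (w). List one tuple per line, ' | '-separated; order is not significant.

Per-node cardinality:
  R → 5
  π[d,w](R) → 5
  π[w](π[d,w](R)) → 5
  σ[w='s'](π[w](π[d,w](R))) → 2

== RESULT ==
w
s
s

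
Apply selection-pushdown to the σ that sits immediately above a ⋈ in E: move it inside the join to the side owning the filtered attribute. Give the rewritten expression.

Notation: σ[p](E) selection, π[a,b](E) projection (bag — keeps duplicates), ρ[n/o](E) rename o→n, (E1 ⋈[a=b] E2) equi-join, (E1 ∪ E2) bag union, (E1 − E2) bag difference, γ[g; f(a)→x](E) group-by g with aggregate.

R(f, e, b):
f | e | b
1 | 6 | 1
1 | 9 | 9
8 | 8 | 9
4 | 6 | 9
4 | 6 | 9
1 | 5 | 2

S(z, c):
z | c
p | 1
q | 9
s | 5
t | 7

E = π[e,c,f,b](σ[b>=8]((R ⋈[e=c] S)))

σ filters on b, owned by the left side.
E' = π[e,c,f,b]((σ[b>=8](R) ⋈[e=c] S))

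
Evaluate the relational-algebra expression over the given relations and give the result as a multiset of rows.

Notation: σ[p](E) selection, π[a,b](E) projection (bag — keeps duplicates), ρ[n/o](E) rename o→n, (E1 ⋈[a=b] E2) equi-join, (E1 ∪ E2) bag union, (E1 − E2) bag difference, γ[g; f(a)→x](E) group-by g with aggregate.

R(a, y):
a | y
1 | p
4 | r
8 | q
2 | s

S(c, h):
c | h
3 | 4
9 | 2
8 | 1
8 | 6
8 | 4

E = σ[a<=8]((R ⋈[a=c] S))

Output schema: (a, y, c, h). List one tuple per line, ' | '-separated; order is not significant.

Subexpression sizes:
  R → 4
  S → 5
  (R ⋈[a=c] S) → 3
  σ[a<=8]((R ⋈[a=c] S)) → 3

== RESULT ==
a | y | c | h
8 | q | 8 | 1
8 | q | 8 | 4
8 | q | 8 | 6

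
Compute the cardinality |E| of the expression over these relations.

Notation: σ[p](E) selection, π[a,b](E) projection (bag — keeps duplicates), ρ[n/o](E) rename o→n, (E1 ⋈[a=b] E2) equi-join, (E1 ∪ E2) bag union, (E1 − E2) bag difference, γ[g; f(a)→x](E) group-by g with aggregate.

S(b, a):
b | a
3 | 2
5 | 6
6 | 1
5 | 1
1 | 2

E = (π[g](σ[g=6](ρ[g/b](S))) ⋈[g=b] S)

Stepwise |·|:
  S → 5
  ρ[g/b](S) → 5
  σ[g=6](ρ[g/b](S)) → 1
  π[g](σ[g=6](ρ[g/b](S))) → 1
  S → 5
  (π[g](σ[g=6](ρ[g/b](S))) ⋈[g=b] S) → 1

|E| = 1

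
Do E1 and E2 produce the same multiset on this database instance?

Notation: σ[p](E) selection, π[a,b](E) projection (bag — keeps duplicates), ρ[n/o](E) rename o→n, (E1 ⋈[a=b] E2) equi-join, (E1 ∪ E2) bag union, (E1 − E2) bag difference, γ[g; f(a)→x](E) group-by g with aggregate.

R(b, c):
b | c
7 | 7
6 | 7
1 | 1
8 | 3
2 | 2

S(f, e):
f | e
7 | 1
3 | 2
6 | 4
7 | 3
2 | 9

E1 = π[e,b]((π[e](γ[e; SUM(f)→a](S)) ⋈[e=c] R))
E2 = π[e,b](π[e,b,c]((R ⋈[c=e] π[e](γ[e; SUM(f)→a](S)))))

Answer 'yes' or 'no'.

E1 subexpression sizes:
  S → 5
  γ[e; SUM(f)→a](S) → 5
  π[e](γ[e; SUM(f)→a](S)) → 5
  R → 5
  (π[e](γ[e; SUM(f)→a](S)) ⋈[e=c] R) → 3
  π[e,b]((π[e](γ[e; SUM(f)→a](S)) ⋈[e=c] R)) → 3
E2 subexpression sizes:
  R → 5
  S → 5
  γ[e; SUM(f)→a](S) → 5
  π[e](γ[e; SUM(f)→a](S)) → 5
  (R ⋈[c=e] π[e](γ[e; SUM(f)→a](S))) → 3
  π[e,b,c]((R ⋈[c=e] π[e](γ[e; SUM(f)→a](S)))) → 3
  π[e,b](π[e,b,c]((R ⋈[c=e] π[e](γ[e; SUM(f)→a](S))))) → 3

E1 and E2 produce the same multiset:
e | b
1 | 1
2 | 2
3 | 8

yes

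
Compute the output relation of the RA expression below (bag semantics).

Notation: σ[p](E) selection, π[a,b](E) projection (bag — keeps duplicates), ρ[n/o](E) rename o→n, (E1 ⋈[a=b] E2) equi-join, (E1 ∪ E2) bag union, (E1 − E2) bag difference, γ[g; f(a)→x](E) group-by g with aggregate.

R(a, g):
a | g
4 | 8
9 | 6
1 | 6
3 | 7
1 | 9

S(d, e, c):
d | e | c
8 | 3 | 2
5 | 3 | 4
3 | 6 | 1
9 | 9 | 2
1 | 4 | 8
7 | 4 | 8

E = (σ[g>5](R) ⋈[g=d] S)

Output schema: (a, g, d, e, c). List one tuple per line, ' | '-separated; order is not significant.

Per-node cardinality:
  R → 5
  σ[g>5](R) → 5
  S → 6
  (σ[g>5](R) ⋈[g=d] S) → 3

== RESULT ==
a | g | d | e | c
1 | 9 | 9 | 9 | 2
3 | 7 | 7 | 4 | 8
4 | 8 | 8 | 3 | 2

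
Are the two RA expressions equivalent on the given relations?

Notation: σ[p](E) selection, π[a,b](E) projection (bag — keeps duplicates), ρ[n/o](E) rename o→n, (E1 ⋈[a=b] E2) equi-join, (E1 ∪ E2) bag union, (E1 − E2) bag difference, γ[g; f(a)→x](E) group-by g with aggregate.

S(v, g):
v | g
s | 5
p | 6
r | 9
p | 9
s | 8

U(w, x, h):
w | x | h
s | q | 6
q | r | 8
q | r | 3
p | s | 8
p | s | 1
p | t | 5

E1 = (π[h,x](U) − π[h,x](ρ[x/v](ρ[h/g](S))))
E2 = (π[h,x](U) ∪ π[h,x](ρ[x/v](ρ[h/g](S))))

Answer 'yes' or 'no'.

E1 stepwise |·|:
  U → 6
  π[h,x](U) → 6
  S → 5
  ρ[h/g](S) → 5
  ρ[x/v](ρ[h/g](S)) → 5
  π[h,x](ρ[x/v](ρ[h/g](S))) → 5
  (π[h,x](U) − π[h,x](ρ[x/v](ρ[h/g](S)))) → 5
E2 stepwise |·|:
  U → 6
  π[h,x](U) → 6
  S → 5
  ρ[h/g](S) → 5
  ρ[x/v](ρ[h/g](S)) → 5
  π[h,x](ρ[x/v](ρ[h/g](S))) → 5
  (π[h,x](U) ∪ π[h,x](ρ[x/v](ρ[h/g](S)))) → 11

E1 result:
h | x
1 | s
3 | r
5 | t
6 | q
8 | r
E2 result:
h | x
1 | s
3 | r
5 | s
5 | t
6 | p
6 | q
8 | r
8 | s
8 | s
9 | p
9 | r
Witness: (9, 'p') appears 0× in E1 but 1× in E2.

no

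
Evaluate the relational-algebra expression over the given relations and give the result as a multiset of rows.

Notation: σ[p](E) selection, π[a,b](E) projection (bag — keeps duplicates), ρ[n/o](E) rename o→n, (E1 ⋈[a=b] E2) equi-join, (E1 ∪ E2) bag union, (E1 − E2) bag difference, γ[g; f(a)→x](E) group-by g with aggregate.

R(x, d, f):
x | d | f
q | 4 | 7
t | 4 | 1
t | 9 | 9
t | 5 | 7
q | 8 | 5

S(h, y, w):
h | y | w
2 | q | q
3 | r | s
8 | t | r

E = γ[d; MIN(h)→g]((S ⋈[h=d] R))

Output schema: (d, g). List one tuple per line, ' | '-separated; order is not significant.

Per-node cardinality:
  S → 3
  R → 5
  (S ⋈[h=d] R) → 1
  γ[d; MIN(h)→g]((S ⋈[h=d] R)) → 1

== RESULT ==
d | g
8 | 8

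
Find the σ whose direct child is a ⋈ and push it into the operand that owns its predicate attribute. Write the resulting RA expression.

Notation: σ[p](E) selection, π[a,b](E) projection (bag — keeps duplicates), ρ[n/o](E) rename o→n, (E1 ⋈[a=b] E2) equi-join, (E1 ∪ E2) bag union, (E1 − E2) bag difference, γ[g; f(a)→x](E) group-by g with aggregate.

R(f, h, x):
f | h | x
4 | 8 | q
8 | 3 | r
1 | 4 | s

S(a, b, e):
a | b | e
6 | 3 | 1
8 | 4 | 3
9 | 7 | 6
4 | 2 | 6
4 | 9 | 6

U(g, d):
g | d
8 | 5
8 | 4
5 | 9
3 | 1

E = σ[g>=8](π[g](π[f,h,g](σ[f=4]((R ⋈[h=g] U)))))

σ filters on f, owned by the left side.
E' = σ[g>=8](π[g](π[f,h,g]((σ[f=4](R) ⋈[h=g] U))))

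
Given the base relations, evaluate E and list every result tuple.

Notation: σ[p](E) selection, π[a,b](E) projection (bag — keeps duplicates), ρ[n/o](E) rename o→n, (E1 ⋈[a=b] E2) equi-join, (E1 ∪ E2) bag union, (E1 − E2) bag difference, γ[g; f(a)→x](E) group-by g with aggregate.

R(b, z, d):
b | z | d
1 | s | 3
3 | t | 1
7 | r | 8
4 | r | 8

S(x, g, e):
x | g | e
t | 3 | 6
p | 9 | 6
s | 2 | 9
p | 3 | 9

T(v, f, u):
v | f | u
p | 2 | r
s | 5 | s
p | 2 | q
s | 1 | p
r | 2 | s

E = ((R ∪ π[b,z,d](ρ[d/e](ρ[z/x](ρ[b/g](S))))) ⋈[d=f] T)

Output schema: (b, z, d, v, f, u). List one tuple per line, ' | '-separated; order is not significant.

Per-node cardinality:
  R → 4
  S → 4
  ρ[b/g](S) → 4
  ρ[z/x](ρ[b/g](S)) → 4
  ρ[d/e](ρ[z/x](ρ[b/g](S))) → 4
  π[b,z,d](ρ[d/e](ρ[z/x](ρ[b/g](S)))) → 4
  (R ∪ π[b,z,d](ρ[d/e](ρ[z/x](ρ[b/g](S))))) → 8
  T → 5
  ((R ∪ π[b,z,d](ρ[d/e](ρ[z/x](ρ[b/g](S))))) ⋈[d=f] T) → 1

== RESULT ==
b | z | d | v | f | u
3 | t | 1 | s | 1 | p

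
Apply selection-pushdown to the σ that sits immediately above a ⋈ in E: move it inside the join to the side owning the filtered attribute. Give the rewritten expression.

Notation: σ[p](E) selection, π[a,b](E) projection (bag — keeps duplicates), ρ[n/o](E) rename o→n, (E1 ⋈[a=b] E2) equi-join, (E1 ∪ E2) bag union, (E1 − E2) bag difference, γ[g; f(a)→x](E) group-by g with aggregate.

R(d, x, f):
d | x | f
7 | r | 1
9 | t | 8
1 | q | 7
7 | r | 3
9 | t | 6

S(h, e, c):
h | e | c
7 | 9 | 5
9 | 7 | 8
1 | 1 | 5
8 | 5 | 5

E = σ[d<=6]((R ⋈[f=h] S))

σ filters on d, owned by the left side.
E' = (σ[d<=6](R) ⋈[f=h] S)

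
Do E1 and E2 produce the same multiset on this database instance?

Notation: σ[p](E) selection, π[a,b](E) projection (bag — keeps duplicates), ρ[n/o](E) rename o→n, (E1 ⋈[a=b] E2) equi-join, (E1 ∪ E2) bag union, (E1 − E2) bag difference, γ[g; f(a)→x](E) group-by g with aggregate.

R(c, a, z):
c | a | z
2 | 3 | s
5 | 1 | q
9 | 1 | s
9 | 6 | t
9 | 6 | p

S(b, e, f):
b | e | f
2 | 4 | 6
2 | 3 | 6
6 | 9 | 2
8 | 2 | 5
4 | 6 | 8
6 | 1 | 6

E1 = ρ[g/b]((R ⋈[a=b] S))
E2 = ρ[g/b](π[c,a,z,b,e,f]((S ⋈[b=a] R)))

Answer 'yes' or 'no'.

E1 subexpression sizes:
  R → 5
  S → 6
  (R ⋈[a=b] S) → 4
  ρ[g/b]((R ⋈[a=b] S)) → 4
E2 subexpression sizes:
  S → 6
  R → 5
  (S ⋈[b=a] R) → 4
  π[c,a,z,b,e,f]((S ⋈[b=a] R)) → 4
  ρ[g/b](π[c,a,z,b,e,f]((S ⋈[b=a] R))) → 4

E1 and E2 produce the same multiset:
c | a | z | g | e | f
9 | 6 | p | 6 | 1 | 6
9 | 6 | p | 6 | 9 | 2
9 | 6 | t | 6 | 1 | 6
9 | 6 | t | 6 | 9 | 2

yes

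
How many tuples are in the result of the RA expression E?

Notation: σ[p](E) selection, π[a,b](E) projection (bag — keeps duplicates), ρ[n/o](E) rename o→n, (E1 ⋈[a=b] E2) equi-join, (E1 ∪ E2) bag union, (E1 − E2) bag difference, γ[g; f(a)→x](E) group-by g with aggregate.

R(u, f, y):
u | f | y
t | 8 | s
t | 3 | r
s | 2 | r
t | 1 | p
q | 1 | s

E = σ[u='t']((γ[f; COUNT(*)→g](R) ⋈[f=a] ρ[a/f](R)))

Stepwise |·|:
  R → 5
  γ[f; COUNT(*)→g](R) → 4
  R → 5
  ρ[a/f](R) → 5
  (γ[f; COUNT(*)→g](R) ⋈[f=a] ρ[a/f](R)) → 5
  σ[u='t']((γ[f; COUNT(*)→g](R) ⋈[f=a] ρ[a/f](R))) → 3

|E| = 3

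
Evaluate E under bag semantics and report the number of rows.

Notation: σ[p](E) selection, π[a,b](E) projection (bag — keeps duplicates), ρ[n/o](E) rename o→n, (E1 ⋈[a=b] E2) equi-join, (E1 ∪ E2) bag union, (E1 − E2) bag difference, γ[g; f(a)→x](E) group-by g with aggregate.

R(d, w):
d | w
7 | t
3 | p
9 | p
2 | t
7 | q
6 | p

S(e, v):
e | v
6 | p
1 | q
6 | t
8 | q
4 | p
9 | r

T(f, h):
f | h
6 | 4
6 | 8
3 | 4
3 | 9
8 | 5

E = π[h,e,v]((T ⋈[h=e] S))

Row counts bottom-up:
  T → 5
  S → 6
  (T ⋈[h=e] S) → 4
  π[h,e,v]((T ⋈[h=e] S)) → 4

|E| = 4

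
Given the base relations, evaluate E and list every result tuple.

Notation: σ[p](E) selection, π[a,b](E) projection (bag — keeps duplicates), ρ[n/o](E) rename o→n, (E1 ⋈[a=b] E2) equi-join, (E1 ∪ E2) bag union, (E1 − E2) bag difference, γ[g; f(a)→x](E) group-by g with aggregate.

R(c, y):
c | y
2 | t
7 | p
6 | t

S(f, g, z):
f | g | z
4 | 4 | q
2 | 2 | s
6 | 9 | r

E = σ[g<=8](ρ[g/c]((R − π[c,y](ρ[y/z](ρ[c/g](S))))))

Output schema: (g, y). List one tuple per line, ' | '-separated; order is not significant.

Subexpression sizes:
  R → 3
  S → 3
  ρ[c/g](S) → 3
  ρ[y/z](ρ[c/g](S)) → 3
  π[c,y](ρ[y/z](ρ[c/g](S))) → 3
  (R − π[c,y](ρ[y/z](ρ[c/g](S)))) → 3
  ρ[g/c]((R − π[c,y](ρ[y/z](ρ[c/g](S))))) → 3
  σ[g<=8](ρ[g/c]((R − π[c,y](ρ[y/z](ρ[c/g](S)))))) → 3

== RESULT ==
g | y
2 | t
6 | t
7 | p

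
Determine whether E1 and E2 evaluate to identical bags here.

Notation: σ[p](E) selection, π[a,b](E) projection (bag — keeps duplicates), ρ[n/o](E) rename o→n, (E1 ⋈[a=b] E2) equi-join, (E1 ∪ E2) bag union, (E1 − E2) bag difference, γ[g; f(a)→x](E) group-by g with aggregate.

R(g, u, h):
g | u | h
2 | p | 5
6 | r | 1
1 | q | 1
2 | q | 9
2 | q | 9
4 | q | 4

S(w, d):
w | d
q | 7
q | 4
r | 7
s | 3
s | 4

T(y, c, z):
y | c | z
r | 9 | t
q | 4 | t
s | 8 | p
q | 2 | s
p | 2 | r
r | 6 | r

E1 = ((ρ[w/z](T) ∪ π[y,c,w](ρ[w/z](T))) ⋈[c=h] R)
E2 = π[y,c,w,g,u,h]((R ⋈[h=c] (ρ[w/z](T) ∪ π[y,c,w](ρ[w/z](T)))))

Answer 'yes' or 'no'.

E1 row counts bottom-up:
  T → 6
  ρ[w/z](T) → 6
  T → 6
  ρ[w/z](T) → 6
  π[y,c,w](ρ[w/z](T)) → 6
  (ρ[w/z](T) ∪ π[y,c,w](ρ[w/z](T))) → 12
  R → 6
  ((ρ[w/z](T) ∪ π[y,c,w](ρ[w/z](T))) ⋈[c=h] R) → 6
E2 row counts bottom-up:
  R → 6
  T → 6
  ρ[w/z](T) → 6
  T → 6
  ρ[w/z](T) → 6
  π[y,c,w](ρ[w/z](T)) → 6
  (ρ[w/z](T) ∪ π[y,c,w](ρ[w/z](T))) → 12
  (R ⋈[h=c] (ρ[w/z](T) ∪ π[y,c,w](ρ[w/z](T)))) → 6
  π[y,c,w,g,u,h]((R ⋈[h=c] (ρ[w/z](T) ∪ π[y,c,w](ρ[w/z](T))))) → 6

E1 and E2 produce the same multiset:
y | c | w | g | u | h
q | 4 | t | 4 | q | 4
q | 4 | t | 4 | q | 4
r | 9 | t | 2 | q | 9
r | 9 | t | 2 | q | 9
r | 9 | t | 2 | q | 9
r | 9 | t | 2 | q | 9

yes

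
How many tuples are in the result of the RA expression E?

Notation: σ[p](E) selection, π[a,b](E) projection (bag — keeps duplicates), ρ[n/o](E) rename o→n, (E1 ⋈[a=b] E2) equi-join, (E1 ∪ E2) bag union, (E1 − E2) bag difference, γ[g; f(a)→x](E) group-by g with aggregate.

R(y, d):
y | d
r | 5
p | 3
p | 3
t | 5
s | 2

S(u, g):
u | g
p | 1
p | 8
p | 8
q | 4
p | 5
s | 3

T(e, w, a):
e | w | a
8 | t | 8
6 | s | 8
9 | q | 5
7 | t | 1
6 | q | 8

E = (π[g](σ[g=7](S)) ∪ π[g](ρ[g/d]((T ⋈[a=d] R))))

Stepwise |·|:
  S → 6
  σ[g=7](S) → 0
  π[g](σ[g=7](S)) → 0
  T → 5
  R → 5
  (T ⋈[a=d] R) → 2
  ρ[g/d]((T ⋈[a=d] R)) → 2
  π[g](ρ[g/d]((T ⋈[a=d] R))) → 2
  (π[g](σ[g=7](S)) ∪ π[g](ρ[g/d]((T ⋈[a=d] R)))) → 2

|E| = 2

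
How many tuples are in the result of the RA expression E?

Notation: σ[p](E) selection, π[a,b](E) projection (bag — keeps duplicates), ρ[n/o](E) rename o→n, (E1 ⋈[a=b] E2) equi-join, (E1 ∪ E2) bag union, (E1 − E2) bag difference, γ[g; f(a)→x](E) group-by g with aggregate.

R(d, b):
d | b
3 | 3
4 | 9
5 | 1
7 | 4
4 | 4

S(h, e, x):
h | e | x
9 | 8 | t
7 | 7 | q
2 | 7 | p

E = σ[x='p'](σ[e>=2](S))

Row counts bottom-up:
  S → 3
  σ[e>=2](S) → 3
  σ[x='p'](σ[e>=2](S)) → 1

|E| = 1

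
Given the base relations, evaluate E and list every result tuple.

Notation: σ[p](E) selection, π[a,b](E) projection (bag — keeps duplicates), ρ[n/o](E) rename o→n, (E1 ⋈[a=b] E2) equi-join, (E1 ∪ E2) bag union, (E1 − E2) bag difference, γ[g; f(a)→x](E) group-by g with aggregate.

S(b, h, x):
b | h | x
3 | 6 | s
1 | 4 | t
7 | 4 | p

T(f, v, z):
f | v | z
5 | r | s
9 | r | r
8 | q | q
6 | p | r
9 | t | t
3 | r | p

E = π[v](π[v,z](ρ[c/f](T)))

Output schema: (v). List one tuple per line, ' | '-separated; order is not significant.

Stepwise |·|:
  T → 6
  ρ[c/f](T) → 6
  π[v,z](ρ[c/f](T)) → 6
  π[v](π[v,z](ρ[c/f](T))) → 6

== RESULT ==
v
p
q
r
r
r
t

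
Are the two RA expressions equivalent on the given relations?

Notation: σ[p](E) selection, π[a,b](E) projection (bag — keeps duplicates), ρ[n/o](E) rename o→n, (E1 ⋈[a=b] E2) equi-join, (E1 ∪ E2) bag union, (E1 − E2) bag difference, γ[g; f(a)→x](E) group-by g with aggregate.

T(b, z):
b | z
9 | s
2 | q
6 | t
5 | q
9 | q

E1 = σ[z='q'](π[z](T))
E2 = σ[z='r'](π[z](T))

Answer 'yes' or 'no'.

E1 per-node cardinality:
  T → 5
  π[z](T) → 5
  σ[z='q'](π[z](T)) → 3
E2 per-node cardinality:
  T → 5
  π[z](T) → 5
  σ[z='r'](π[z](T)) → 0

E1 result:
z
q
q
q
E2 result:
z
(0 rows)
Witness: ('q',) appears 3× in E1 but 0× in E2.

no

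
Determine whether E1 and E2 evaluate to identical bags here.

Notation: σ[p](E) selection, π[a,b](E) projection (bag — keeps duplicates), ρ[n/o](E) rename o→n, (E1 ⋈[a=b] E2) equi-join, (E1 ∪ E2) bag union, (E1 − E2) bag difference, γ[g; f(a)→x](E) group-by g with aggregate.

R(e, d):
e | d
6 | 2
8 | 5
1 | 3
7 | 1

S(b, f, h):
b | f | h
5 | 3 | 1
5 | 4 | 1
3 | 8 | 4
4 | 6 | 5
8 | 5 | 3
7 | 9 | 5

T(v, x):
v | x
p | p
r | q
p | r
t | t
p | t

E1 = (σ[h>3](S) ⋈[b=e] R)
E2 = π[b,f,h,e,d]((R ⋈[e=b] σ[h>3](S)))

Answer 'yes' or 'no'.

E1 stepwise |·|:
  S → 6
  σ[h>3](S) → 3
  R → 4
  (σ[h>3](S) ⋈[b=e] R) → 1
E2 stepwise |·|:
  R → 4
  S → 6
  σ[h>3](S) → 3
  (R ⋈[e=b] σ[h>3](S)) → 1
  π[b,f,h,e,d]((R ⋈[e=b] σ[h>3](S))) → 1

E1 and E2 produce the same multiset:
b | f | h | e | d
7 | 9 | 5 | 7 | 1

yes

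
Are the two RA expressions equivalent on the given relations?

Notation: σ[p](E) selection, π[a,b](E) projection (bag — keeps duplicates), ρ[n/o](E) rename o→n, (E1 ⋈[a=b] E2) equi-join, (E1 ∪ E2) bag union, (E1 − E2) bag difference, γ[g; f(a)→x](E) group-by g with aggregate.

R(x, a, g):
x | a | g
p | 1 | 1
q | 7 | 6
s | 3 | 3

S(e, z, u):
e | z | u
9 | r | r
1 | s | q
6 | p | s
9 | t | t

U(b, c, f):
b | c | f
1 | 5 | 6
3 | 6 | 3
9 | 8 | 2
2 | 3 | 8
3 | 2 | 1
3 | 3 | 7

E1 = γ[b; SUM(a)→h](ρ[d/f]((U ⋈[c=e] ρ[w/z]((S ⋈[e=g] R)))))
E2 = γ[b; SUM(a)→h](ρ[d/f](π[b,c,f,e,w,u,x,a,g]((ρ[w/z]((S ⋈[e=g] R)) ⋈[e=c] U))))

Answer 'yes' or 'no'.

E1 per-node cardinality:
  U → 6
  S → 4
  R → 3
  (S ⋈[e=g] R) → 2
  ρ[w/z]((S ⋈[e=g] R)) → 2
  (U ⋈[c=e] ρ[w/z]((S ⋈[e=g] R))) → 1
  ρ[d/f]((U ⋈[c=e] ρ[w/z]((S ⋈[e=g] R)))) → 1
  γ[b; SUM(a)→h](ρ[d/f]((U ⋈[c=e] ρ[w/z]((S ⋈[e=g] R))))) → 1
E2 per-node cardinality:
  S → 4
  R → 3
  (S ⋈[e=g] R) → 2
  ρ[w/z]((S ⋈[e=g] R)) → 2
  U → 6
  (ρ[w/z]((S ⋈[e=g] R)) ⋈[e=c] U) → 1
  π[b,c,f,e,w,u,x,a,g]((ρ[w/z]((S ⋈[e=g] R)) ⋈[e=c] U)) → 1
  ρ[d/f](π[b,c,f,e,w,u,x,a,g]((ρ[w/z]((S ⋈[e=g] R)) ⋈[e=c] U))) → 1
  γ[b; SUM(a)→h](ρ[d/f](π[b,c,f,e,w,u,x,a,g]((ρ[w/z]((S ⋈[e=g] R)) ⋈[e=c] U)))) → 1

E1 and E2 produce the same multiset:
b | h
3 | 7

yes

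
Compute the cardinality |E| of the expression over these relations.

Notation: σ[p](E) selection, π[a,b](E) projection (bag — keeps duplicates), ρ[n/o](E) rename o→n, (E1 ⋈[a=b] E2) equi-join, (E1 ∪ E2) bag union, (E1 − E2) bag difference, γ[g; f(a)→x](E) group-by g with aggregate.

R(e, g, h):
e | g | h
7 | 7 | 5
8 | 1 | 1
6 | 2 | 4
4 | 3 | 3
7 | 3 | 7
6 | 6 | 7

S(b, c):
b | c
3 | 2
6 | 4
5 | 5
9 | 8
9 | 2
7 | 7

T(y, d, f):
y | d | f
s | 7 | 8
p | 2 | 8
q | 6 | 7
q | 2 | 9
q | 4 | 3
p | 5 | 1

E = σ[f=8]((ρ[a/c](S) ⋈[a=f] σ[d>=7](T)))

Per-node cardinality:
  S → 6
  ρ[a/c](S) → 6
  T → 6
  σ[d>=7](T) → 1
  (ρ[a/c](S) ⋈[a=f] σ[d>=7](T)) → 1
  σ[f=8]((ρ[a/c](S) ⋈[a=f] σ[d>=7](T))) → 1

|E| = 1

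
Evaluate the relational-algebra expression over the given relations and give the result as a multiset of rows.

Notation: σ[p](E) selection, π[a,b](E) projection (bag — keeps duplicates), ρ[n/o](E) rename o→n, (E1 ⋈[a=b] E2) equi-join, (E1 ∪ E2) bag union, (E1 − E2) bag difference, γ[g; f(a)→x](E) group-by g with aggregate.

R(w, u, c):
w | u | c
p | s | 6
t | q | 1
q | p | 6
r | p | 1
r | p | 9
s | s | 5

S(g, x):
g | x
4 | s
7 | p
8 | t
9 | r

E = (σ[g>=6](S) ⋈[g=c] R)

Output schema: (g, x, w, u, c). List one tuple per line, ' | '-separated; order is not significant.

Per-node cardinality:
  S → 4
  σ[g>=6](S) → 3
  R → 6
  (σ[g>=6](S) ⋈[g=c] R) → 1

== RESULT ==
g | x | w | u | c
9 | r | r | p | 9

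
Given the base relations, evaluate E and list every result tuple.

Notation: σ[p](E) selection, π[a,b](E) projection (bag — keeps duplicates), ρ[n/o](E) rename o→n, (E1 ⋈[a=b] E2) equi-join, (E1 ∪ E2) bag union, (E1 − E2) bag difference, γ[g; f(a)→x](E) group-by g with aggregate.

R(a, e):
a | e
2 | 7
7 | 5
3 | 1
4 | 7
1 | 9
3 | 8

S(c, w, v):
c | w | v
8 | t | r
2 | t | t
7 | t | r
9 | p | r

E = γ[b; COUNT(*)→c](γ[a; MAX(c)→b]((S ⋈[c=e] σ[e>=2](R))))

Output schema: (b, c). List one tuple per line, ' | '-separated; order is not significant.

Stepwise |·|:
  S → 4
  R → 6
  σ[e>=2](R) → 5
  (S ⋈[c=e] σ[e>=2](R)) → 4
  γ[a; MAX(c)→b]((S ⋈[c=e] σ[e>=2](R))) → 4
  γ[b; COUNT(*)→c](γ[a; MAX(c)→b]((S ⋈[c=e] σ[e>=2](R)))) → 3

== RESULT ==
b | c
7 | 2
8 | 1
9 | 1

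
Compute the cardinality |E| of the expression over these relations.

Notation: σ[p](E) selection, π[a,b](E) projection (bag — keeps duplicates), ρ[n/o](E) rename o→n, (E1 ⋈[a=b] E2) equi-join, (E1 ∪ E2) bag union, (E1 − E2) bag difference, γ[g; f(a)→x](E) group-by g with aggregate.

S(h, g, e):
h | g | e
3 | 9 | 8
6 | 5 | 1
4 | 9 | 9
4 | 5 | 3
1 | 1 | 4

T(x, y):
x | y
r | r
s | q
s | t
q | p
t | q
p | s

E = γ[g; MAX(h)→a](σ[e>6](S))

Stepwise |·|:
  S → 5
  σ[e>6](S) → 2
  γ[g; MAX(h)→a](σ[e>6](S)) → 1

|E| = 1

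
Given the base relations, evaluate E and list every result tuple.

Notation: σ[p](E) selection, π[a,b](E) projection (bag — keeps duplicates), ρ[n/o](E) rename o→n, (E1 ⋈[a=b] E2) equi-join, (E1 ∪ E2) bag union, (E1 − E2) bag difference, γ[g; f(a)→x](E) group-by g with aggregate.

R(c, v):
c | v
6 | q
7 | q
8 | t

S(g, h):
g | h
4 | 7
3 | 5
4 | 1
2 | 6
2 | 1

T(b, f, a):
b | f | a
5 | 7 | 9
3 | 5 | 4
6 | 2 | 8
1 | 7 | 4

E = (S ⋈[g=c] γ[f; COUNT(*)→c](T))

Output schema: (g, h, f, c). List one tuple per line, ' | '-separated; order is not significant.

Stepwise |·|:
  S → 5
  T → 4
  γ[f; COUNT(*)→c](T) → 3
  (S ⋈[g=c] γ[f; COUNT(*)→c](T)) → 2

== RESULT ==
g | h | f | c
2 | 1 | 7 | 2
2 | 6 | 7 | 2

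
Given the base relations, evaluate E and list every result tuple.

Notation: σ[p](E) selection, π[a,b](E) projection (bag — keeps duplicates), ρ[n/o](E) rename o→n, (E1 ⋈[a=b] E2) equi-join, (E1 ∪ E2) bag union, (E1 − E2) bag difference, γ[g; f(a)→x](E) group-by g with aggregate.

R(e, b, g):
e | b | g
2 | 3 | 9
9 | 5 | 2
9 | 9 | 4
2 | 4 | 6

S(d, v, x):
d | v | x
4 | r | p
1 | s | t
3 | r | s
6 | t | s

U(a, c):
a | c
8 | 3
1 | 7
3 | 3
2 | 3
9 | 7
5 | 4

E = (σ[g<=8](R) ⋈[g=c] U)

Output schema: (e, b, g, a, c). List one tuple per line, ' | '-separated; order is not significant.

Stepwise |·|:
  R → 4
  σ[g<=8](R) → 3
  U → 6
  (σ[g<=8](R) ⋈[g=c] U) → 1

== RESULT ==
e | b | g | a | c
9 | 9 | 4 | 5 | 4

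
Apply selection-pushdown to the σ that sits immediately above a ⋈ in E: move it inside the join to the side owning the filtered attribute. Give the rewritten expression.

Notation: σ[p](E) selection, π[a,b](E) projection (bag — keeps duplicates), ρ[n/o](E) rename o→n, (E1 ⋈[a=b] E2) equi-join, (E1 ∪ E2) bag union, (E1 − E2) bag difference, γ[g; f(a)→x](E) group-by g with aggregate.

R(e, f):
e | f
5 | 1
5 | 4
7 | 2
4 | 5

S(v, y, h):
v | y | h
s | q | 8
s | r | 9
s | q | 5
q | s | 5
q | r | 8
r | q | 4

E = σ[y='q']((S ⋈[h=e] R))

σ filters on y, owned by the left side.
E' = (σ[y='q'](S) ⋈[h=e] R)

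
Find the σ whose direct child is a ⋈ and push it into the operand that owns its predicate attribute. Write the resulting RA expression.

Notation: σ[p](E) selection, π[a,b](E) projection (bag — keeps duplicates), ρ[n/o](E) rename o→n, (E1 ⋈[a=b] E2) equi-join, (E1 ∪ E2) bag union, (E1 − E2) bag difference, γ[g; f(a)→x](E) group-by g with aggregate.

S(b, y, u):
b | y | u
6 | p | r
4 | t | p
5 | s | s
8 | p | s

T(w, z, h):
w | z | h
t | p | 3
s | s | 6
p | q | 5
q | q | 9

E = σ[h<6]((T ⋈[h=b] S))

σ filters on h, owned by the left side.
E' = (σ[h<6](T) ⋈[h=b] S)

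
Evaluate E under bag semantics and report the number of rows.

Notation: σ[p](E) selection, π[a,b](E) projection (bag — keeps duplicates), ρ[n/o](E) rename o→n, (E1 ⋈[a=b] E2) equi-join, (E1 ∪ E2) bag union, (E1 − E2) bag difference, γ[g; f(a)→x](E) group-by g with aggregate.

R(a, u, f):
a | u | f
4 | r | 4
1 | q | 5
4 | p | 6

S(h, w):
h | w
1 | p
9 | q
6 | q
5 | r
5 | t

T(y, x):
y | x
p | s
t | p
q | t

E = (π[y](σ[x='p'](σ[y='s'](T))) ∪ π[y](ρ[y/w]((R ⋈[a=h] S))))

Per-node cardinality:
  T → 3
  σ[y='s'](T) → 0
  σ[x='p'](σ[y='s'](T)) → 0
  π[y](σ[x='p'](σ[y='s'](T))) → 0
  R → 3
  S → 5
  (R ⋈[a=h] S) → 1
  ρ[y/w]((R ⋈[a=h] S)) → 1
  π[y](ρ[y/w]((R ⋈[a=h] S))) → 1
  (π[y](σ[x='p'](σ[y='s'](T))) ∪ π[y](ρ[y/w]((R ⋈[a=h] S)))) → 1

|E| = 1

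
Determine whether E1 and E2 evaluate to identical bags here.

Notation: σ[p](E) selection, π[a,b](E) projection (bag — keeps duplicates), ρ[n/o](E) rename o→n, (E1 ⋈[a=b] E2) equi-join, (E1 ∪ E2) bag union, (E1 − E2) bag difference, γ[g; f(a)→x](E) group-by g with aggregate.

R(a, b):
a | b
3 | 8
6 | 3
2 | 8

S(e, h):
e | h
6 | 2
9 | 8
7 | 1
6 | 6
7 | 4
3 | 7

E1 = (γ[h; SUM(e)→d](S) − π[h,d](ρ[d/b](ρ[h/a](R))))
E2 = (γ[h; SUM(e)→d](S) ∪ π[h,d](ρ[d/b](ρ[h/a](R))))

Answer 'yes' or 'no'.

E1 stepwise |·|:
  S → 6
  γ[h; SUM(e)→d](S) → 6
  R → 3
  ρ[h/a](R) → 3
  ρ[d/b](ρ[h/a](R)) → 3
  π[h,d](ρ[d/b](ρ[h/a](R))) → 3
  (γ[h; SUM(e)→d](S) − π[h,d](ρ[d/b](ρ[h/a](R)))) → 6
E2 stepwise |·|:
  S → 6
  γ[h; SUM(e)→d](S) → 6
  R → 3
  ρ[h/a](R) → 3
  ρ[d/b](ρ[h/a](R)) → 3
  π[h,d](ρ[d/b](ρ[h/a](R))) → 3
  (γ[h; SUM(e)→d](S) ∪ π[h,d](ρ[d/b](ρ[h/a](R)))) → 9

E1 result:
h | d
1 | 7
2 | 6
4 | 7
6 | 6
7 | 3
8 | 9
E2 result:
h | d
1 | 7
2 | 6
2 | 8
3 | 8
4 | 7
6 | 3
6 | 6
7 | 3
8 | 9
Witness: (3, 8) appears 0× in E1 but 1× in E2.

no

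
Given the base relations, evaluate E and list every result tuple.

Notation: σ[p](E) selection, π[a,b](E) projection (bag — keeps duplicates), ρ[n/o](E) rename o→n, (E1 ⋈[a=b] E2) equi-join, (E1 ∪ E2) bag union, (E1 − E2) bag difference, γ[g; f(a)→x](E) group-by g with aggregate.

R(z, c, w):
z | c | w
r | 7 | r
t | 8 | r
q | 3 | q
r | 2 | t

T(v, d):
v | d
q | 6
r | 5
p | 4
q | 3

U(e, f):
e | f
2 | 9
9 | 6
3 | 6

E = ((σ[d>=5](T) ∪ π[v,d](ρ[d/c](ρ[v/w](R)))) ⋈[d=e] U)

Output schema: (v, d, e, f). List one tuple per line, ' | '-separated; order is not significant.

Subexpression sizes:
  T → 4
  σ[d>=5](T) → 2
  R → 4
  ρ[v/w](R) → 4
  ρ[d/c](ρ[v/w](R)) → 4
  π[v,d](ρ[d/c](ρ[v/w](R))) → 4
  (σ[d>=5](T) ∪ π[v,d](ρ[d/c](ρ[v/w](R)))) → 6
  U → 3
  ((σ[d>=5](T) ∪ π[v,d](ρ[d/c](ρ[v/w](R)))) ⋈[d=e] U) → 2

== RESULT ==
v | d | e | f
q | 3 | 3 | 6
t | 2 | 2 | 9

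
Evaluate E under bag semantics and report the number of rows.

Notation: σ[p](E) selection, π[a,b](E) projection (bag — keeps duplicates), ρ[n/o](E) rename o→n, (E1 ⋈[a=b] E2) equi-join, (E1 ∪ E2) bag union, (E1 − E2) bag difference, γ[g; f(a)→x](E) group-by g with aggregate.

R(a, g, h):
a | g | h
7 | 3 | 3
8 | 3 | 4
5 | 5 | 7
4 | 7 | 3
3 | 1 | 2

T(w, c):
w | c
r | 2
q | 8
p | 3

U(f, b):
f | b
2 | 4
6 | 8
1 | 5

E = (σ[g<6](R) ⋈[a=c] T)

Stepwise |·|:
  R → 5
  σ[g<6](R) → 4
  T → 3
  (σ[g<6](R) ⋈[a=c] T) → 2

|E| = 2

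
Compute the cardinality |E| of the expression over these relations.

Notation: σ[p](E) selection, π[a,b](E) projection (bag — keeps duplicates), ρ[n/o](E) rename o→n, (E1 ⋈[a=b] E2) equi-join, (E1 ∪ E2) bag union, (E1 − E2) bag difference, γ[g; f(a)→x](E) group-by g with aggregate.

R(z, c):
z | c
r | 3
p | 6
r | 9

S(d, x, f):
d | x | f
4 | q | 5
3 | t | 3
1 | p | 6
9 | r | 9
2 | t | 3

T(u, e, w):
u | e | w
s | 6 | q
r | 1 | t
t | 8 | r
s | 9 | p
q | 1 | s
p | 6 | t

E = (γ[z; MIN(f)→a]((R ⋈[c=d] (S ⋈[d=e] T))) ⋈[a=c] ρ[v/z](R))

Per-node cardinality:
  R → 3
  S → 5
  T → 6
  (S ⋈[d=e] T) → 3
  (R ⋈[c=d] (S ⋈[d=e] T)) → 1
  γ[z; MIN(f)→a]((R ⋈[c=d] (S ⋈[d=e] T))) → 1
  R → 3
  ρ[v/z](R) → 3
  (γ[z; MIN(f)→a]((R ⋈[c=d] (S ⋈[d=e] T))) ⋈[a=c] ρ[v/z](R)) → 1

|E| = 1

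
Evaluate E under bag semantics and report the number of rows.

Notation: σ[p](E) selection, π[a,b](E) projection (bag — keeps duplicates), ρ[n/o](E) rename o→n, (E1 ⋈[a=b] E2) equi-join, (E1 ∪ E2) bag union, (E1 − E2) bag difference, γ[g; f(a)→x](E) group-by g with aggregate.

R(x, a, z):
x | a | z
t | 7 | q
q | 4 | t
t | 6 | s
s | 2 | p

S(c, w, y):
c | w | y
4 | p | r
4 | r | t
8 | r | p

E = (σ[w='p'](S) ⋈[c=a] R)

Per-node cardinality:
  S → 3
  σ[w='p'](S) → 1
  R → 4
  (σ[w='p'](S) ⋈[c=a] R) → 1

|E| = 1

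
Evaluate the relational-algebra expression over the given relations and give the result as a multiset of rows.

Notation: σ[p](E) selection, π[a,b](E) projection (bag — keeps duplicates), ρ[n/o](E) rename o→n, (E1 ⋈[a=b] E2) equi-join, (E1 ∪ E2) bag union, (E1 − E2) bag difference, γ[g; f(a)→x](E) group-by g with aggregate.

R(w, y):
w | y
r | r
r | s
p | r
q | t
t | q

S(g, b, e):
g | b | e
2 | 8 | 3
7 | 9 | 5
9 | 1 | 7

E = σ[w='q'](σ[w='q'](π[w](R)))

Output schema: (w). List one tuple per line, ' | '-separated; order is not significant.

Row counts bottom-up:
  R → 5
  π[w](R) → 5
  σ[w='q'](π[w](R)) → 1
  σ[w='q'](σ[w='q'](π[w](R))) → 1

== RESULT ==
w
q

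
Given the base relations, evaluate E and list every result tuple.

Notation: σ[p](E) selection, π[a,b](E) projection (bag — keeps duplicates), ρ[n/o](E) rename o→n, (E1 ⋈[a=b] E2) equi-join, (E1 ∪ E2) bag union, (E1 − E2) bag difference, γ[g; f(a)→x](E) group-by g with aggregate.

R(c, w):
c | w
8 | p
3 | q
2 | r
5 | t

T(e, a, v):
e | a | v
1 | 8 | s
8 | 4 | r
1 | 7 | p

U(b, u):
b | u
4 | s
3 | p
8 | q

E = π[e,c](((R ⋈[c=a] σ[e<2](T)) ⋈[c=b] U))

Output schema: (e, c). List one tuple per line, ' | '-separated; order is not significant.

Per-node cardinality:
  R → 4
  T → 3
  σ[e<2](T) → 2
  (R ⋈[c=a] σ[e<2](T)) → 1
  U → 3
  ((R ⋈[c=a] σ[e<2](T)) ⋈[c=b] U) → 1
  π[e,c](((R ⋈[c=a] σ[e<2](T)) ⋈[c=b] U)) → 1

== RESULT ==
e | c
1 | 8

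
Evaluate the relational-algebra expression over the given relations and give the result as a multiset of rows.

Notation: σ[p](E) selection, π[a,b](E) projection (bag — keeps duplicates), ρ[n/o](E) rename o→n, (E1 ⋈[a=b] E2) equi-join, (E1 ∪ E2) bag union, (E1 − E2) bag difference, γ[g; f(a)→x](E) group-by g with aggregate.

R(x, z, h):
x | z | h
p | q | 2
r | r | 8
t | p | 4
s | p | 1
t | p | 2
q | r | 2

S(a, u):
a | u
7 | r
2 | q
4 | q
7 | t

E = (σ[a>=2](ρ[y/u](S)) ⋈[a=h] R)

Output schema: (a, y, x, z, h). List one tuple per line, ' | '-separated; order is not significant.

Stepwise |·|:
  S → 4
  ρ[y/u](S) → 4
  σ[a>=2](ρ[y/u](S)) → 4
  R → 6
  (σ[a>=2](ρ[y/u](S)) ⋈[a=h] R) → 4

== RESULT ==
a | y | x | z | h
2 | q | p | q | 2
2 | q | q | r | 2
2 | q | t | p | 2
4 | q | t | p | 4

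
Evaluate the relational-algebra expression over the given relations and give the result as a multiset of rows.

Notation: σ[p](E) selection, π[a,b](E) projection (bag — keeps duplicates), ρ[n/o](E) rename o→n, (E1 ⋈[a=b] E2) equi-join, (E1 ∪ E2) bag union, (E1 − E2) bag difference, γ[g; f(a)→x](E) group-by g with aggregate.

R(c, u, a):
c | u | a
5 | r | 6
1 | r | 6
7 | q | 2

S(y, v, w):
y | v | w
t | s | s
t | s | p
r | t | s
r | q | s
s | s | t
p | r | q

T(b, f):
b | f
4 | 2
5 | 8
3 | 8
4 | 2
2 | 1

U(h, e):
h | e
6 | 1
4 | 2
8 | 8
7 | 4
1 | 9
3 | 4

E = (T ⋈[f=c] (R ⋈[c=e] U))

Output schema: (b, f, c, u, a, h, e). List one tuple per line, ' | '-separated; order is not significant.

Per-node cardinality:
  T → 5
  R → 3
  U → 6
  (R ⋈[c=e] U) → 1
  (T ⋈[f=c] (R ⋈[c=e] U)) → 1

== RESULT ==
b | f | c | u | a | h | e
2 | 1 | 1 | r | 6 | 6 | 1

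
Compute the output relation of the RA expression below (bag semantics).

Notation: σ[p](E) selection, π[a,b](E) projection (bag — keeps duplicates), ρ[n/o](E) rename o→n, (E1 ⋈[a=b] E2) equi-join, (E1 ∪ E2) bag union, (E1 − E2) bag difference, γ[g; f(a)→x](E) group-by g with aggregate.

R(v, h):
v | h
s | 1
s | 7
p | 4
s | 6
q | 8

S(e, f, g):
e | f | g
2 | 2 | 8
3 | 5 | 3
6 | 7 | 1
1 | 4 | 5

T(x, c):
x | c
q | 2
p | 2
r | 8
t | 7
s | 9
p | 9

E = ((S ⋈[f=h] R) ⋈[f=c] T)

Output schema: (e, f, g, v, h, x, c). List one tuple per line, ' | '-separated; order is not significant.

Subexpression sizes:
  S → 4
  R → 5
  (S ⋈[f=h] R) → 2
  T → 6
  ((S ⋈[f=h] R) ⋈[f=c] T) → 1

== RESULT ==
e | f | g | v | h | x | c
6 | 7 | 1 | s | 7 | t | 7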